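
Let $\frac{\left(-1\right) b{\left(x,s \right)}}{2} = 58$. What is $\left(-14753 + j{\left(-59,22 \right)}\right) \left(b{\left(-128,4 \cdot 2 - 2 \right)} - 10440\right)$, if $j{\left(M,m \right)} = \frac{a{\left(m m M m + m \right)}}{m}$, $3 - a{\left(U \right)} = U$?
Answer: $- \frac{1602648866}{11} \approx -1.457 \cdot 10^{8}$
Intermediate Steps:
$a{\left(U \right)} = 3 - U$
$b{\left(x,s \right)} = -116$ ($b{\left(x,s \right)} = \left(-2\right) 58 = -116$)
$j{\left(M,m \right)} = \frac{3 - m - M m^{3}}{m}$ ($j{\left(M,m \right)} = \frac{3 - \left(m m M m + m\right)}{m} = \frac{3 - \left(m^{2} M m + m\right)}{m} = \frac{3 - \left(M m^{2} m + m\right)}{m} = \frac{3 - \left(M m^{3} + m\right)}{m} = \frac{3 - \left(m + M m^{3}\right)}{m} = \frac{3 - m - M m^{3}}{m}$)
$\left(-14753 + j{\left(-59,22 \right)}\right) \left(b{\left(-128,4 \cdot 2 - 2 \right)} - 10440\right) = \left(-14753 + \frac{3 - 22 - - 59 \cdot 22^{3}}{22}\right) \left(-116 - 10440\right) = \left(-14753 + \frac{3 - 22 - \left(-59\right) 10648}{22}\right) \left(-10556\right) = \left(-14753 + \frac{3 - 22 + 628232}{22}\right) \left(-10556\right) = \left(-14753 + \frac{1}{22} \cdot 628213\right) \left(-10556\right) = \left(-14753 + \frac{628213}{22}\right) \left(-10556\right) = \frac{303647}{22} \left(-10556\right) = - \frac{1602648866}{11}$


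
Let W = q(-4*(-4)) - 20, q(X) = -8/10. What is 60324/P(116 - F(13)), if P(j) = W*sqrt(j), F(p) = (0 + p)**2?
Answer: 75405*I*sqrt(53)/1378 ≈ 398.37*I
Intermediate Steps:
F(p) = p**2
q(X) = -4/5 (q(X) = -8*1/10 = -4/5)
W = -104/5 (W = -4/5 - 20 = -104/5 ≈ -20.800)
P(j) = -104*sqrt(j)/5
60324/P(116 - F(13)) = 60324/((-104*sqrt(116 - 1*13**2)/5)) = 60324/((-104*sqrt(116 - 1*169)/5)) = 60324/((-104*sqrt(116 - 169)/5)) = 60324/((-104*I*sqrt(53)/5)) = 60324*(5*I*sqrt(53)/5512) = 75405*I*sqrt(53)/1378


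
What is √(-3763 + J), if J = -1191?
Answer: I*√4954 ≈ 70.385*I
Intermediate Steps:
√(-3763 + J) = √(-3763 - 1191) = √(-4954) = I*√4954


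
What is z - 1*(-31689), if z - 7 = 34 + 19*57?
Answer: 32813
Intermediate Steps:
z = 1124 (z = 7 + (34 + 19*57) = 7 + (34 + 1083) = 7 + 1117 = 1124)
z - 1*(-31689) = 1124 - 1*(-31689) = 1124 + 31689 = 32813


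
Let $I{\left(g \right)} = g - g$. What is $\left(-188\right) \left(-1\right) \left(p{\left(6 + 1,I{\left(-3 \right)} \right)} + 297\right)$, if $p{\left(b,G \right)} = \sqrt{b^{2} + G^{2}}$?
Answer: $57152$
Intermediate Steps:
$I{\left(g \right)} = 0$
$p{\left(b,G \right)} = \sqrt{G^{2} + b^{2}}$
$\left(-188\right) \left(-1\right) \left(p{\left(6 + 1,I{\left(-3 \right)} \right)} + 297\right) = \left(-188\right) \left(-1\right) \left(\sqrt{0^{2} + \left(6 + 1\right)^{2}} + 297\right) = 188 \left(\sqrt{0 + 7^{2}} + 297\right) = 188 \left(\sqrt{0 + 49} + 297\right) = 188 \left(\sqrt{49} + 297\right) = 188 \left(7 + 297\right) = 188 \cdot 304 = 57152$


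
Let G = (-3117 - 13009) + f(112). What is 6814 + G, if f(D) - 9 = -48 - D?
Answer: -9463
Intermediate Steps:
f(D) = -39 - D (f(D) = 9 + (-48 - D) = -39 - D)
G = -16277 (G = (-3117 - 13009) + (-39 - 1*112) = -16126 + (-39 - 112) = -16126 - 151 = -16277)
6814 + G = 6814 - 16277 = -9463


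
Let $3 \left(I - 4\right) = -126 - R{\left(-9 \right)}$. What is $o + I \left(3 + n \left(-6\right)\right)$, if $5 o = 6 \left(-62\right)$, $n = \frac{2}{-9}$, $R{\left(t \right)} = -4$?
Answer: $- \frac{10498}{45} \approx -233.29$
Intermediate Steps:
$I = - \frac{110}{3}$ ($I = 4 + \frac{-126 - -4}{3} = 4 + \frac{-126 + 4}{3} = 4 + \frac{1}{3} \left(-122\right) = 4 - \frac{122}{3} = - \frac{110}{3} \approx -36.667$)
$n = - \frac{2}{9}$ ($n = 2 \left(- \frac{1}{9}\right) = - \frac{2}{9} \approx -0.22222$)
$o = - \frac{372}{5}$ ($o = \frac{6 \left(-62\right)}{5} = \frac{1}{5} \left(-372\right) = - \frac{372}{5} \approx -74.4$)
$o + I \left(3 + n \left(-6\right)\right) = - \frac{372}{5} - \frac{110 \left(3 - - \frac{4}{3}\right)}{3} = - \frac{372}{5} - \frac{110 \left(3 + \frac{4}{3}\right)}{3} = - \frac{372}{5} - \frac{1430}{9} = - \frac{10498}{45}$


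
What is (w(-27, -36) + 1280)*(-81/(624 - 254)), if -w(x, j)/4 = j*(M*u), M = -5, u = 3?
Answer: 7128/37 ≈ 192.65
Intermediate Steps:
w(x, j) = 60*j (w(x, j) = -4*j*(-5*3) = -4*j*(-15) = -(-60)*j = 60*j)
(w(-27, -36) + 1280)*(-81/(624 - 254)) = (60*(-36) + 1280)*(-81/(624 - 254)) = (-2160 + 1280)*(-81/370) = -(-71280)/370 = -880*(-81/370) = 7128/37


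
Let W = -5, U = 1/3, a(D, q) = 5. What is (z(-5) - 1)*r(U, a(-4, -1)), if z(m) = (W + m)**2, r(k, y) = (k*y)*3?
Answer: 495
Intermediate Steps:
U = 1/3 ≈ 0.33333
r(k, y) = 3*k*y
z(m) = (-5 + m)**2
(z(-5) - 1)*r(U, a(-4, -1)) = ((-5 - 5)**2 - 1)*(3*(1/3)*5) = ((-10)**2 - 1)*5 = (100 - 1)*5 = 99*5 = 495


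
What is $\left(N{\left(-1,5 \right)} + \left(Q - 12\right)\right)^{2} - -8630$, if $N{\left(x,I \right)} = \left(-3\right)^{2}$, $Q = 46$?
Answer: $10479$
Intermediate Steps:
$N{\left(x,I \right)} = 9$
$\left(N{\left(-1,5 \right)} + \left(Q - 12\right)\right)^{2} - -8630 = \left(9 + \left(46 - 12\right)\right)^{2} - -8630 = \left(9 + \left(46 - 12\right)\right)^{2} + 8630 = \left(9 + 34\right)^{2} + 8630 = 43^{2} + 8630 = 1849 + 8630 = 10479$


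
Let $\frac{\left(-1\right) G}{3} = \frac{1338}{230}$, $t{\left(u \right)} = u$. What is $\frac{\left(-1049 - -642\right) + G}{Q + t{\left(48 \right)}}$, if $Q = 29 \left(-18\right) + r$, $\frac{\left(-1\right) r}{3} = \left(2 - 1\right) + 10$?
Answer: $\frac{48812}{58305} \approx 0.83718$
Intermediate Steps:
$G = - \frac{2007}{115}$ ($G = - 3 \cdot \frac{1338}{230} = - 3 \cdot 1338 \cdot \frac{1}{230} = \left(-3\right) \frac{669}{115} = - \frac{2007}{115} \approx -17.452$)
$r = -33$ ($r = - 3 \left(\left(2 - 1\right) + 10\right) = - 3 \left(1 + 10\right) = \left(-3\right) 11 = -33$)
$Q = -555$ ($Q = 29 \left(-18\right) - 33 = -522 - 33 = -555$)
$\frac{\left(-1049 - -642\right) + G}{Q + t{\left(48 \right)}} = \frac{\left(-1049 - -642\right) - \frac{2007}{115}}{-555 + 48} = \frac{\left(-1049 + 642\right) - \frac{2007}{115}}{-507} = \left(-407 - \frac{2007}{115}\right) \left(- \frac{1}{507}\right) = \left(- \frac{48812}{115}\right) \left(- \frac{1}{507}\right) = \frac{48812}{58305}$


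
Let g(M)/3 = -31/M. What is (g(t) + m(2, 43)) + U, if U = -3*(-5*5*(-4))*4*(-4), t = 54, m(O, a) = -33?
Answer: 85775/18 ≈ 4765.3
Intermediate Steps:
g(M) = -93/M (g(M) = 3*(-31/M) = -93/M)
U = 4800 (U = -3*-25*(-4)*4*(-4) = -3*100*4*(-4) = -1200*(-4) = -3*(-1600) = 4800)
(g(t) + m(2, 43)) + U = (-93/54 - 33) + 4800 = (-93*1/54 - 33) + 4800 = (-31/18 - 33) + 4800 = -625/18 + 4800 = 85775/18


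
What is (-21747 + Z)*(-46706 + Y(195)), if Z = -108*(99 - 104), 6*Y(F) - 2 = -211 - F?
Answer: 991922080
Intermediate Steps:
Y(F) = -209/6 - F/6 (Y(F) = ⅓ + (-211 - F)/6 = ⅓ + (-211/6 - F/6) = -209/6 - F/6)
Z = 540 (Z = -108*(-5) = 540)
(-21747 + Z)*(-46706 + Y(195)) = (-21747 + 540)*(-46706 + (-209/6 - ⅙*195)) = -21207*(-46706 + (-209/6 - 65/2)) = -21207*(-46706 - 202/3) = -21207*(-140320/3) = 991922080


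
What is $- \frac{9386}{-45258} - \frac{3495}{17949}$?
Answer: $\frac{90286}{7125753} \approx 0.01267$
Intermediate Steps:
$- \frac{9386}{-45258} - \frac{3495}{17949} = \left(-9386\right) \left(- \frac{1}{45258}\right) - \frac{1165}{5983} = \frac{247}{1191} - \frac{1165}{5983} = \frac{90286}{7125753}$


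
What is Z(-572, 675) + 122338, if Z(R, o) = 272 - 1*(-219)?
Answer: 122829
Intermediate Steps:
Z(R, o) = 491 (Z(R, o) = 272 + 219 = 491)
Z(-572, 675) + 122338 = 491 + 122338 = 122829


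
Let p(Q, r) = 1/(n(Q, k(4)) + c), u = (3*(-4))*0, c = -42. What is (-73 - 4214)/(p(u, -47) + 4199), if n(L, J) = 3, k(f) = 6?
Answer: -167193/163760 ≈ -1.0210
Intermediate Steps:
u = 0 (u = -12*0 = 0)
p(Q, r) = -1/39 (p(Q, r) = 1/(3 - 42) = 1/(-39) = -1/39)
(-73 - 4214)/(p(u, -47) + 4199) = (-73 - 4214)/(-1/39 + 4199) = -4287/163760/39 = -4287*39/163760 = -167193/163760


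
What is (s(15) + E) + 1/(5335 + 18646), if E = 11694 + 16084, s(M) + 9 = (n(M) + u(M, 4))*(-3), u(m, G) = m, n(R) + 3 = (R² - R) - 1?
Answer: 650028987/23981 ≈ 27106.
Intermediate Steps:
n(R) = -4 + R² - R (n(R) = -3 + ((R² - R) - 1) = -3 + (-1 + R² - R) = -4 + R² - R)
s(M) = 3 - 3*M² (s(M) = -9 + ((-4 + M² - M) + M)*(-3) = -9 + (-4 + M²)*(-3) = -9 + (12 - 3*M²) = 3 - 3*M²)
E = 27778
(s(15) + E) + 1/(5335 + 18646) = ((3 - 3*15²) + 27778) + 1/(5335 + 18646) = ((3 - 3*225) + 27778) + 1/23981 = ((3 - 675) + 27778) + 1/23981 = (-672 + 27778) + 1/23981 = 27106 + 1/23981 = 650028987/23981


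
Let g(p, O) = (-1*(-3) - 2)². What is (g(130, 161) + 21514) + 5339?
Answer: 26854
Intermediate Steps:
g(p, O) = 1 (g(p, O) = (3 - 2)² = 1² = 1)
(g(130, 161) + 21514) + 5339 = (1 + 21514) + 5339 = 21515 + 5339 = 26854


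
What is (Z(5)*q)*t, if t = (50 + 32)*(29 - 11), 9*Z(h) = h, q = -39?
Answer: -31980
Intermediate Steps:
Z(h) = h/9
t = 1476 (t = 82*18 = 1476)
(Z(5)*q)*t = (((1/9)*5)*(-39))*1476 = ((5/9)*(-39))*1476 = -65/3*1476 = -31980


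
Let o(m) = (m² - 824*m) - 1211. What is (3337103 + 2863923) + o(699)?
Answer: 6112440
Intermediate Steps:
o(m) = -1211 + m² - 824*m
(3337103 + 2863923) + o(699) = (3337103 + 2863923) + (-1211 + 699² - 824*699) = 6201026 + (-1211 + 488601 - 575976) = 6201026 - 88586 = 6112440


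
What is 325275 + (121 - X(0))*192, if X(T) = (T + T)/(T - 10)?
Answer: 348507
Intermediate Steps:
X(T) = 2*T/(-10 + T) (X(T) = (2*T)/(-10 + T) = 2*T/(-10 + T))
325275 + (121 - X(0))*192 = 325275 + (121 - 2*0/(-10 + 0))*192 = 325275 + (121 - 2*0/(-10))*192 = 325275 + (121 - 2*0*(-1)/10)*192 = 325275 + (121 - 1*0)*192 = 325275 + (121 + 0)*192 = 325275 + 121*192 = 325275 + 23232 = 348507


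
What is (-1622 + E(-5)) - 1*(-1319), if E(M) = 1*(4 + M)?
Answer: -304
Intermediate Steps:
E(M) = 4 + M
(-1622 + E(-5)) - 1*(-1319) = (-1622 + (4 - 5)) - 1*(-1319) = (-1622 - 1) + 1319 = -1623 + 1319 = -304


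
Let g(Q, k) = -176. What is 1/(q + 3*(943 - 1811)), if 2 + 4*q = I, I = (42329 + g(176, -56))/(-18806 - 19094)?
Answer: -151600/394884353 ≈ -0.00038391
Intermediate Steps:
I = -42153/37900 (I = (42329 - 176)/(-18806 - 19094) = 42153/(-37900) = 42153*(-1/37900) = -42153/37900 ≈ -1.1122)
q = -117953/151600 (q = -½ + (¼)*(-42153/37900) = -½ - 42153/151600 = -117953/151600 ≈ -0.77805)
1/(q + 3*(943 - 1811)) = 1/(-117953/151600 + 3*(943 - 1811)) = 1/(-117953/151600 + 3*(-868)) = 1/(-117953/151600 - 2604) = 1/(-394884353/151600) = -151600/394884353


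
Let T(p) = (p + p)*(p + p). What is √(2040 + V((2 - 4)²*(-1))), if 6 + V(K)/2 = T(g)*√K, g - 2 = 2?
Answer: 2*√(507 + 64*I) ≈ 45.123 + 2.8367*I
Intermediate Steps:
g = 4 (g = 2 + 2 = 4)
T(p) = 4*p² (T(p) = (2*p)*(2*p) = 4*p²)
V(K) = -12 + 128*√K (V(K) = -12 + 2*((4*4²)*√K) = -12 + 2*((4*16)*√K) = -12 + 2*(64*√K) = -12 + 128*√K)
√(2040 + V((2 - 4)²*(-1))) = √(2040 + (-12 + 128*√((2 - 4)²*(-1)))) = √(2040 + (-12 + 128*√((-2)²*(-1)))) = √(2040 + (-12 + 128*√(4*(-1)))) = √(2040 + (-12 + 128*√(-4))) = √(2040 + (-12 + 128*(2*I))) = √(2040 + (-12 + 256*I)) = √(2028 + 256*I)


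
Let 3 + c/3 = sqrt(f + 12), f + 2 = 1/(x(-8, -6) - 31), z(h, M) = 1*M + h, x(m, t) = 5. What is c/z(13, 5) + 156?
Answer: 311/2 + sqrt(6734)/156 ≈ 156.03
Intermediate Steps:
z(h, M) = M + h
f = -53/26 (f = -2 + 1/(5 - 31) = -2 + 1/(-26) = -2 - 1/26 = -53/26 ≈ -2.0385)
c = -9 + 3*sqrt(6734)/26 (c = -9 + 3*sqrt(-53/26 + 12) = -9 + 3*sqrt(259/26) = -9 + 3*(sqrt(6734)/26) = -9 + 3*sqrt(6734)/26 ≈ 0.46857)
c/z(13, 5) + 156 = (-9 + 3*sqrt(6734)/26)/(5 + 13) + 156 = (-9 + 3*sqrt(6734)/26)/18 + 156 = (-9 + 3*sqrt(6734)/26)*(1/18) + 156 = (-1/2 + sqrt(6734)/156) + 156 = 311/2 + sqrt(6734)/156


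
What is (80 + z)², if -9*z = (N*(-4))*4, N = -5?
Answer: 409600/81 ≈ 5056.8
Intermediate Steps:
z = -80/9 (z = -(-5*(-4))*4/9 = -20*4/9 = -⅑*80 = -80/9 ≈ -8.8889)
(80 + z)² = (80 - 80/9)² = (640/9)² = 409600/81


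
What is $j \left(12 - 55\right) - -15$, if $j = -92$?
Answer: $3971$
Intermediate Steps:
$j \left(12 - 55\right) - -15 = - 92 \left(12 - 55\right) - -15 = \left(-92\right) \left(-43\right) + 15 = 3956 + 15 = 3971$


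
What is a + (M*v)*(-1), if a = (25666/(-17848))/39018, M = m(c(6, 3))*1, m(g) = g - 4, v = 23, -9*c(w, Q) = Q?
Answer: 34703584823/348196632 ≈ 99.667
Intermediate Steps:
c(w, Q) = -Q/9
m(g) = -4 + g
M = -13/3 (M = (-4 - 1/9*3)*1 = (-4 - 1/3)*1 = -13/3*1 = -13/3 ≈ -4.3333)
a = -12833/348196632 (a = (25666*(-1/17848))*(1/39018) = -12833/8924*1/39018 = -12833/348196632 ≈ -3.6856e-5)
a + (M*v)*(-1) = -12833/348196632 - 13/3*23*(-1) = -12833/348196632 - 299/3*(-1) = -12833/348196632 + 299/3 = 34703584823/348196632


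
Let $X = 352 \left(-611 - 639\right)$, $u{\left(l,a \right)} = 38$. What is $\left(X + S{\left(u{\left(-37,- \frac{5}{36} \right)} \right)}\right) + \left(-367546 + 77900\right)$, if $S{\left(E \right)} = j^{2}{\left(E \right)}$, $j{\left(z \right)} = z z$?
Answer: $1355490$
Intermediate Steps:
$j{\left(z \right)} = z^{2}$
$S{\left(E \right)} = E^{4}$ ($S{\left(E \right)} = \left(E^{2}\right)^{2} = E^{4}$)
$X = -440000$ ($X = 352 \left(-1250\right) = -440000$)
$\left(X + S{\left(u{\left(-37,- \frac{5}{36} \right)} \right)}\right) + \left(-367546 + 77900\right) = \left(-440000 + 38^{4}\right) + \left(-367546 + 77900\right) = \left(-440000 + 2085136\right) - 289646 = 1645136 - 289646 = 1355490$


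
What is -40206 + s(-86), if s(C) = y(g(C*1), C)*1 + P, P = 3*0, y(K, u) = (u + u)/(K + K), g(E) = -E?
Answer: -40207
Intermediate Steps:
y(K, u) = u/K (y(K, u) = (2*u)/((2*K)) = (2*u)*(1/(2*K)) = u/K)
P = 0
s(C) = -1 (s(C) = (C/((-C)))*1 + 0 = (C*(-1/C))*1 + 0 = -1*1 + 0 = -1 + 0 = -1)
-40206 + s(-86) = -40206 - 1 = -40207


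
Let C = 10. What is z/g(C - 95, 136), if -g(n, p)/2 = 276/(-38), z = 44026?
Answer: 418247/138 ≈ 3030.8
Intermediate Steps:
g(n, p) = 276/19 (g(n, p) = -552/(-38) = -552*(-1)/38 = -2*(-138/19) = 276/19)
z/g(C - 95, 136) = 44026/(276/19) = 44026*(19/276) = 418247/138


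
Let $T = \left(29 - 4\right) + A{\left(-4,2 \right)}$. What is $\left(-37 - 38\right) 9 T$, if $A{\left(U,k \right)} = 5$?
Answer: $-20250$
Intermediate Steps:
$T = 30$ ($T = \left(29 - 4\right) + 5 = 25 + 5 = 30$)
$\left(-37 - 38\right) 9 T = \left(-37 - 38\right) 9 \cdot 30 = \left(-75\right) 9 \cdot 30 = \left(-675\right) 30 = -20250$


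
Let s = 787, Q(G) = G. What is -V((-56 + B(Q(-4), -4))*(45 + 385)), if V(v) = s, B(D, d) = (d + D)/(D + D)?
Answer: -787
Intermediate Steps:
B(D, d) = (D + d)/(2*D) (B(D, d) = (D + d)/((2*D)) = (D + d)*(1/(2*D)) = (D + d)/(2*D))
V(v) = 787
-V((-56 + B(Q(-4), -4))*(45 + 385)) = -1*787 = -787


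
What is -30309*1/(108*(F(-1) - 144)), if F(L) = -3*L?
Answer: 10103/5076 ≈ 1.9903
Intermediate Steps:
-30309*1/(108*(F(-1) - 144)) = -30309*1/(108*(-3*(-1) - 144)) = -30309*1/(108*(3 - 144)) = -30309/(108*(-141)) = -30309/(-15228) = -30309*(-1/15228) = 10103/5076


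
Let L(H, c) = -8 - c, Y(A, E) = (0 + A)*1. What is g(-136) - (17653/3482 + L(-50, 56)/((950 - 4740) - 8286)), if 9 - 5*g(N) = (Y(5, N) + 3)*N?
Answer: 11265086731/52560790 ≈ 214.32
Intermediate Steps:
Y(A, E) = A (Y(A, E) = A*1 = A)
g(N) = 9/5 - 8*N/5 (g(N) = 9/5 - (5 + 3)*N/5 = 9/5 - 8*N/5)
g(-136) - (17653/3482 + L(-50, 56)/((950 - 4740) - 8286)) = (9/5 - 8/5*(-136)) - (17653/3482 + (-8 - 1*56)/((950 - 4740) - 8286)) = (9/5 + 1088/5) - (17653*(1/3482) + (-8 - 56)/(-3790 - 8286)) = 1097/5 - (17653/3482 - 64/(-12076)) = 1097/5 - (17653/3482 - 64*(-1/12076)) = 1097/5 - (17653/3482 + 16/3019) = 1097/5 - 1*53350119/10512158 = 1097/5 - 53350119/10512158 = 11265086731/52560790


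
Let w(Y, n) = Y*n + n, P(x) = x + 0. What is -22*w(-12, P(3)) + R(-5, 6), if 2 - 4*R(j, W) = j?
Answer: 2911/4 ≈ 727.75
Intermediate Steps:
P(x) = x
R(j, W) = ½ - j/4
w(Y, n) = n + Y*n
-22*w(-12, P(3)) + R(-5, 6) = -66*(1 - 12) + (½ - ¼*(-5)) = -66*(-11) + (½ + 5/4) = -22*(-33) + 7/4 = 726 + 7/4 = 2911/4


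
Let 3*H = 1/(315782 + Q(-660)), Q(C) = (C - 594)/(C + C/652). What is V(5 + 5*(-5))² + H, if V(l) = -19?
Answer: 1116610284457/3093103272 ≈ 361.00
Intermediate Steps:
Q(C) = 652*(-594 + C)/(653*C) (Q(C) = (-594 + C)/(C + C*(1/652)) = (-594 + C)/(C + C/652) = (-594 + C)/((653*C/652)) = (-594 + C)*(652/(653*C)) = 652*(-594 + C)/(653*C))
H = 3265/3093103272 (H = 1/(3*(315782 + (652/653)*(-594 - 660)/(-660))) = 1/(3*(315782 + (652/653)*(-1/660)*(-1254))) = 1/(3*(315782 + 6194/3265)) = 1/(3*(1031034424/3265)) = (⅓)*(3265/1031034424) = 3265/3093103272 ≈ 1.0556e-6)
V(5 + 5*(-5))² + H = (-19)² + 3265/3093103272 = 361 + 3265/3093103272 = 1116610284457/3093103272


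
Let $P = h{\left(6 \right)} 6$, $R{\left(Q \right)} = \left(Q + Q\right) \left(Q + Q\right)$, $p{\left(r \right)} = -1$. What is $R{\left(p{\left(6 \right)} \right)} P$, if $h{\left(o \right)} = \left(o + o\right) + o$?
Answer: $432$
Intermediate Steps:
$h{\left(o \right)} = 3 o$ ($h{\left(o \right)} = 2 o + o = 3 o$)
$R{\left(Q \right)} = 4 Q^{2}$ ($R{\left(Q \right)} = 2 Q 2 Q = 4 Q^{2}$)
$P = 108$ ($P = 3 \cdot 6 \cdot 6 = 18 \cdot 6 = 108$)
$R{\left(p{\left(6 \right)} \right)} P = 4 \left(-1\right)^{2} \cdot 108 = 4 \cdot 1 \cdot 108 = 4 \cdot 108 = 432$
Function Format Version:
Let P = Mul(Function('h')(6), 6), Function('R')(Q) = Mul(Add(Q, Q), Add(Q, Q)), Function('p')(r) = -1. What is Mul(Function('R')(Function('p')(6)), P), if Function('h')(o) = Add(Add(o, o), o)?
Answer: 432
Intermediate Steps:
Function('h')(o) = Mul(3, o) (Function('h')(o) = Add(Mul(2, o), o) = Mul(3, o))
Function('R')(Q) = Mul(4, Pow(Q, 2)) (Function('R')(Q) = Mul(Mul(2, Q), Mul(2, Q)) = Mul(4, Pow(Q, 2)))
P = 108 (P = Mul(Mul(3, 6), 6) = Mul(18, 6) = 108)
Mul(Function('R')(Function('p')(6)), P) = Mul(Mul(4, Pow(-1, 2)), 108) = Mul(Mul(4, 1), 108) = Mul(4, 108) = 432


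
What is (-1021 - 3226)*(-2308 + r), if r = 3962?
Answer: -7024538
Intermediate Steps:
(-1021 - 3226)*(-2308 + r) = (-1021 - 3226)*(-2308 + 3962) = -4247*1654 = -7024538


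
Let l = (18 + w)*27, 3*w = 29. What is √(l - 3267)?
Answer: 6*I*√70 ≈ 50.2*I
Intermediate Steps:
w = 29/3 (w = (⅓)*29 = 29/3 ≈ 9.6667)
l = 747 (l = (18 + 29/3)*27 = (83/3)*27 = 747)
√(l - 3267) = √(747 - 3267) = √(-2520) = 6*I*√70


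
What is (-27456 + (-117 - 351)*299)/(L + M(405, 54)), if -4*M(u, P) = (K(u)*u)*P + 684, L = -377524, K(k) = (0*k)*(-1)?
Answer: 167388/377695 ≈ 0.44318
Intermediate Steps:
K(k) = 0 (K(k) = 0*(-1) = 0)
M(u, P) = -171 (M(u, P) = -((0*u)*P + 684)/4 = -(0*P + 684)/4 = -(0 + 684)/4 = -¼*684 = -171)
(-27456 + (-117 - 351)*299)/(L + M(405, 54)) = (-27456 + (-117 - 351)*299)/(-377524 - 171) = (-27456 - 468*299)/(-377695) = (-27456 - 139932)*(-1/377695) = -167388*(-1/377695) = 167388/377695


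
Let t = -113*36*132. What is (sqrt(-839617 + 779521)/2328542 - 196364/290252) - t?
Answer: 38964540397/72563 + 4*I*sqrt(939)/1164271 ≈ 5.3698e+5 + 0.00010528*I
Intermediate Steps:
t = -536976 (t = -4068*132 = -536976)
(sqrt(-839617 + 779521)/2328542 - 196364/290252) - t = (sqrt(-839617 + 779521)/2328542 - 196364/290252) - 1*(-536976) = (sqrt(-60096)*(1/2328542) - 196364*1/290252) + 536976 = ((8*I*sqrt(939))*(1/2328542) - 49091/72563) + 536976 = (4*I*sqrt(939)/1164271 - 49091/72563) + 536976 = (-49091/72563 + 4*I*sqrt(939)/1164271) + 536976 = 38964540397/72563 + 4*I*sqrt(939)/1164271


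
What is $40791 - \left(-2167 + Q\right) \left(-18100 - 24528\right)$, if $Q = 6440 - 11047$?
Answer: $-288721281$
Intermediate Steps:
$Q = -4607$
$40791 - \left(-2167 + Q\right) \left(-18100 - 24528\right) = 40791 - \left(-2167 - 4607\right) \left(-18100 - 24528\right) = 40791 - \left(-6774\right) \left(-42628\right) = 40791 - 288762072 = -288721281$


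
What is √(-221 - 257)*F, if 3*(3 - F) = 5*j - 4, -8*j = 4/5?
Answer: 9*I*√478/2 ≈ 98.384*I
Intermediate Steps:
j = -⅒ (j = -1/(2*5) = -⅛*⅘ = -⅒ ≈ -0.10000)
F = 9/2 (F = 3 - (5*(-⅒) - 4)/3 = 3 - (-½ - 4)/3 = 3 - ⅓*(-9/2) = 3 + 3/2 = 9/2 ≈ 4.5000)
√(-221 - 257)*F = √(-221 - 257)*(9/2) = √(-478)*(9/2) = (I*√478)*(9/2) = 9*I*√478/2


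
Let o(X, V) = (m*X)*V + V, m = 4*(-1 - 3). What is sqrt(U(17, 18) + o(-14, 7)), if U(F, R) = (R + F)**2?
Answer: 20*sqrt(7) ≈ 52.915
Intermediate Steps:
m = -16 (m = 4*(-4) = -16)
U(F, R) = (F + R)**2
o(X, V) = V - 16*V*X (o(X, V) = (-16*X)*V + V = -16*V*X + V = V - 16*V*X)
sqrt(U(17, 18) + o(-14, 7)) = sqrt((17 + 18)**2 + 7*(1 - 16*(-14))) = sqrt(35**2 + 7*(1 + 224)) = sqrt(1225 + 7*225) = sqrt(1225 + 1575) = sqrt(2800) = 20*sqrt(7)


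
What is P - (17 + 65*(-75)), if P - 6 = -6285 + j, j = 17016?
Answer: 15595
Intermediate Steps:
P = 10737 (P = 6 + (-6285 + 17016) = 6 + 10731 = 10737)
P - (17 + 65*(-75)) = 10737 - (17 + 65*(-75)) = 10737 - (17 - 4875) = 10737 - 1*(-4858) = 10737 + 4858 = 15595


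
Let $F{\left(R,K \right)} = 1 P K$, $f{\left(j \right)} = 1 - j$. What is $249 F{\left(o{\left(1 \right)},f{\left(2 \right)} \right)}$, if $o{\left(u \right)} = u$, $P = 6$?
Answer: $-1494$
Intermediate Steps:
$F{\left(R,K \right)} = 6 K$ ($F{\left(R,K \right)} = 1 \cdot 6 K = 6 K$)
$249 F{\left(o{\left(1 \right)},f{\left(2 \right)} \right)} = 249 \cdot 6 \left(1 - 2\right) = 249 \cdot 6 \left(-1\right) = 249 \left(-6\right) = -1494$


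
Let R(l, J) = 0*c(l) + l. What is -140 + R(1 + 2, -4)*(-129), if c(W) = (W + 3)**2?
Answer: -527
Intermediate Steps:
c(W) = (3 + W)**2
R(l, J) = l (R(l, J) = 0*(3 + l)**2 + l = 0 + l = l)
-140 + R(1 + 2, -4)*(-129) = -140 + (1 + 2)*(-129) = -140 + 3*(-129) = -140 - 387 = -527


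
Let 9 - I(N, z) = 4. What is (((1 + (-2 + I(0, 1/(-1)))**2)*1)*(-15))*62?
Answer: -9300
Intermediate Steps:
I(N, z) = 5 (I(N, z) = 9 - 1*4 = 9 - 4 = 5)
(((1 + (-2 + I(0, 1/(-1)))**2)*1)*(-15))*62 = (((1 + (-2 + 5)**2)*1)*(-15))*62 = (((1 + 3**2)*1)*(-15))*62 = (((1 + 9)*1)*(-15))*62 = ((10*1)*(-15))*62 = (10*(-15))*62 = -150*62 = -9300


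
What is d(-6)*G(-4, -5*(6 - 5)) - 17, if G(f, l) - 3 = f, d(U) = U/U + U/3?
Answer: -16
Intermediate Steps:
d(U) = 1 + U/3 (d(U) = 1 + U*(⅓) = 1 + U/3)
G(f, l) = 3 + f
d(-6)*G(-4, -5*(6 - 5)) - 17 = (1 + (⅓)*(-6))*(3 - 4) - 17 = (1 - 2)*(-1) - 17 = -1*(-1) - 17 = 1 - 17 = -16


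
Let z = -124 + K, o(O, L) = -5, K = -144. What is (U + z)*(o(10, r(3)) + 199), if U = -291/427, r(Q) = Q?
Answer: -22257038/427 ≈ -52124.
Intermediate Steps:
z = -268 (z = -124 - 144 = -268)
U = -291/427 (U = -291*1/427 = -291/427 ≈ -0.68150)
(U + z)*(o(10, r(3)) + 199) = (-291/427 - 268)*(-5 + 199) = -114727/427*194 = -22257038/427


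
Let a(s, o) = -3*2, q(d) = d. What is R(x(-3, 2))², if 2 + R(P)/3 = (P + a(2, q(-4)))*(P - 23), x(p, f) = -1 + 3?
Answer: 60516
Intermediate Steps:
a(s, o) = -6
x(p, f) = 2
R(P) = -6 + 3*(-23 + P)*(-6 + P) (R(P) = -6 + 3*((P - 6)*(P - 23)) = -6 + 3*((-6 + P)*(-23 + P)) = -6 + 3*((-23 + P)*(-6 + P)) = -6 + 3*(-23 + P)*(-6 + P))
R(x(-3, 2))² = (408 - 87*2 + 3*2²)² = (408 - 174 + 3*4)² = (408 - 174 + 12)² = 246² = 60516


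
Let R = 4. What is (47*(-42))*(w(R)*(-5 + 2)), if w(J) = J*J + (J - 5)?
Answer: 88830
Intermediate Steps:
w(J) = -5 + J + J² (w(J) = J² + (-5 + J) = -5 + J + J²)
(47*(-42))*(w(R)*(-5 + 2)) = (47*(-42))*((-5 + 4 + 4²)*(-5 + 2)) = -1974*(-5 + 4 + 16)*(-3) = -29610*(-3) = -1974*(-45) = 88830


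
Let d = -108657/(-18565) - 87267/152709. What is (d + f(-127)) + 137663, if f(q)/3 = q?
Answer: 129738429647976/945014195 ≈ 1.3729e+5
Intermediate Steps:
f(q) = 3*q
d = 4990929986/945014195 (d = -108657*(-1/18565) - 87267*1/152709 = 108657/18565 - 29089/50903 = 4990929986/945014195 ≈ 5.2813)
(d + f(-127)) + 137663 = (4990929986/945014195 + 3*(-127)) + 137663 = (4990929986/945014195 - 381) + 137663 = -355059478309/945014195 + 137663 = 129738429647976/945014195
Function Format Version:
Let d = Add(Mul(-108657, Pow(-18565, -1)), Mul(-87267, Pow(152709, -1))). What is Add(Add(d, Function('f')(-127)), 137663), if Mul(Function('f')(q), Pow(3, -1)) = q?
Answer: Rational(129738429647976, 945014195) ≈ 1.3729e+5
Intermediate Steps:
Function('f')(q) = Mul(3, q)
d = Rational(4990929986, 945014195) (d = Add(Mul(-108657, Rational(-1, 18565)), Mul(-87267, Rational(1, 152709))) = Add(Rational(108657, 18565), Rational(-29089, 50903)) = Rational(4990929986, 945014195) ≈ 5.2813)
Add(Add(d, Function('f')(-127)), 137663) = Add(Add(Rational(4990929986, 945014195), Mul(3, -127)), 137663) = Add(Add(Rational(4990929986, 945014195), -381), 137663) = Add(Rational(-355059478309, 945014195), 137663) = Rational(129738429647976, 945014195)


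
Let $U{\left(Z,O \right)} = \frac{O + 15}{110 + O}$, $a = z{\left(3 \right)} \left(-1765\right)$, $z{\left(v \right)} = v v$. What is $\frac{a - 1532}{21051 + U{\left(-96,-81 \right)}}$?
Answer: $- \frac{505093}{610413} \approx -0.82746$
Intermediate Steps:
$z{\left(v \right)} = v^{2}$
$a = -15885$ ($a = 3^{2} \left(-1765\right) = 9 \left(-1765\right) = -15885$)
$U{\left(Z,O \right)} = \frac{15 + O}{110 + O}$
$\frac{a - 1532}{21051 + U{\left(-96,-81 \right)}} = \frac{-15885 - 1532}{21051 + \frac{15 - 81}{110 - 81}} = \frac{-15885 - 1532}{21051 + \frac{1}{29} \left(-66\right)} = - \frac{17417}{21051 - \frac{66}{29}} = - \frac{17417}{\frac{610413}{29}} = \left(-17417\right) \frac{29}{610413} = - \frac{505093}{610413}$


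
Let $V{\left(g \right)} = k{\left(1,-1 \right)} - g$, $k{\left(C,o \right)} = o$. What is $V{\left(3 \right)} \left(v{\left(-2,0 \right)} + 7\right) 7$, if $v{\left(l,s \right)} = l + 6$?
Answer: $-308$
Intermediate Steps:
$v{\left(l,s \right)} = 6 + l$
$V{\left(g \right)} = -1 - g$
$V{\left(3 \right)} \left(v{\left(-2,0 \right)} + 7\right) 7 = \left(-1 - 3\right) \left(\left(6 - 2\right) + 7\right) 7 = \left(-1 - 3\right) \left(4 + 7\right) 7 = - 4 \cdot 11 \cdot 7 = \left(-4\right) 77 = -308$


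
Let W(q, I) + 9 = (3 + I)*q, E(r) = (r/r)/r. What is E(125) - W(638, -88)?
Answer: 6779876/125 ≈ 54239.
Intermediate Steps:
E(r) = 1/r
W(q, I) = -9 + q*(3 + I) (W(q, I) = -9 + (3 + I)*q = -9 + q*(3 + I))
E(125) - W(638, -88) = 1/125 - (-9 + 3*638 - 88*638) = 1/125 - (-9 + 1914 - 56144) = 1/125 - 1*(-54239) = 1/125 + 54239 = 6779876/125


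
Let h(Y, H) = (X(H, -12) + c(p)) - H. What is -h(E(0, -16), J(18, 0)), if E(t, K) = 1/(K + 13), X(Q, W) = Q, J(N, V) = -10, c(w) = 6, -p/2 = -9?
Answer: -6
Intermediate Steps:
p = 18 (p = -2*(-9) = 18)
E(t, K) = 1/(13 + K)
h(Y, H) = 6 (h(Y, H) = (H + 6) - H = (6 + H) - H = 6)
-h(E(0, -16), J(18, 0)) = -1*6 = -6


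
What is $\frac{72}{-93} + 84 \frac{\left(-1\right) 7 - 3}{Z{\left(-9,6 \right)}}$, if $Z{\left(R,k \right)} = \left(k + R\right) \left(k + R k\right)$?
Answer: $- \frac{1229}{186} \approx -6.6075$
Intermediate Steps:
$Z{\left(R,k \right)} = \left(R + k\right) \left(k + R k\right)$
$\frac{72}{-93} + 84 \frac{\left(-1\right) 7 - 3}{Z{\left(-9,6 \right)}} = \frac{72}{-93} + 84 \frac{\left(-1\right) 7 - 3}{6 \left(-9 + 6 + \left(-9\right)^{2} - 54\right)} = 72 \left(- \frac{1}{93}\right) + 84 \frac{-7 - 3}{6 \left(-9 + 6 + 81 - 54\right)} = - \frac{24}{31} + 84 \left(- \frac{10}{6 \cdot 24}\right) = - \frac{24}{31} + 84 \left(- \frac{10}{144}\right) = - \frac{24}{31} + 84 \left(\left(-10\right) \frac{1}{144}\right) = - \frac{24}{31} + 84 \left(- \frac{5}{72}\right) = - \frac{24}{31} - \frac{35}{6} = - \frac{1229}{186}$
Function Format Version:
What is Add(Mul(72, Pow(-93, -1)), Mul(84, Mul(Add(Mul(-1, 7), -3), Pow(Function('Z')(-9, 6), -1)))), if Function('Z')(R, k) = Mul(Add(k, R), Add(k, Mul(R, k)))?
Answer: Rational(-1229, 186) ≈ -6.6075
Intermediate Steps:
Function('Z')(R, k) = Mul(Add(R, k), Add(k, Mul(R, k)))
Add(Mul(72, Pow(-93, -1)), Mul(84, Mul(Add(Mul(-1, 7), -3), Pow(Function('Z')(-9, 6), -1)))) = Add(Mul(72, Pow(-93, -1)), Mul(84, Mul(Add(Mul(-1, 7), -3), Pow(Mul(6, Add(-9, 6, Pow(-9, 2), Mul(-9, 6))), -1)))) = Add(Mul(72, Rational(-1, 93)), Mul(84, Mul(Add(-7, -3), Pow(Mul(6, Add(-9, 6, 81, -54)), -1)))) = Add(Rational(-24, 31), Mul(84, Mul(-10, Pow(Mul(6, 24), -1)))) = Add(Rational(-24, 31), Mul(84, Mul(-10, Pow(144, -1)))) = Add(Rational(-24, 31), Mul(84, Mul(-10, Rational(1, 144)))) = Add(Rational(-24, 31), Mul(84, Rational(-5, 72))) = Add(Rational(-24, 31), Rational(-35, 6)) = Rational(-1229, 186)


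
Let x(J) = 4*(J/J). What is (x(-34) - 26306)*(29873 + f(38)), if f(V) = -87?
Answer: -783431372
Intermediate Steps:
x(J) = 4 (x(J) = 4*1 = 4)
(x(-34) - 26306)*(29873 + f(38)) = (4 - 26306)*(29873 - 87) = -26302*29786 = -783431372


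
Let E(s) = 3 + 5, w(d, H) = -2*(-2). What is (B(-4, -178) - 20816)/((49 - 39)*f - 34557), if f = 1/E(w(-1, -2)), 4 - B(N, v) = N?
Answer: 83232/138223 ≈ 0.60216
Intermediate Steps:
w(d, H) = 4
E(s) = 8
B(N, v) = 4 - N
f = ⅛ (f = 1/8 = ⅛ ≈ 0.12500)
(B(-4, -178) - 20816)/((49 - 39)*f - 34557) = ((4 - 1*(-4)) - 20816)/((49 - 39)*(⅛) - 34557) = ((4 + 4) - 20816)/(10*(⅛) - 34557) = (8 - 20816)/(5/4 - 34557) = -20808/(-138223/4) = -20808*(-4/138223) = 83232/138223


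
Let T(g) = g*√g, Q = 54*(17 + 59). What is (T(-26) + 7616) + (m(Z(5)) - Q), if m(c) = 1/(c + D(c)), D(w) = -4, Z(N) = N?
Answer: 3513 - 26*I*√26 ≈ 3513.0 - 132.57*I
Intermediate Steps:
Q = 4104 (Q = 54*76 = 4104)
m(c) = 1/(-4 + c) (m(c) = 1/(c - 4) = 1/(-4 + c))
T(g) = g^(3/2)
(T(-26) + 7616) + (m(Z(5)) - Q) = ((-26)^(3/2) + 7616) + (1/(-4 + 5) - 1*4104) = (-26*I*√26 + 7616) + (1/1 - 4104) = (7616 - 26*I*√26) + (1 - 4104) = (7616 - 26*I*√26) - 4103 = 3513 - 26*I*√26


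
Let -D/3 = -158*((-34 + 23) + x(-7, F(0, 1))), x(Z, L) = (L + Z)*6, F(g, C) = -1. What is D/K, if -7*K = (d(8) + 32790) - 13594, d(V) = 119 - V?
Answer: 195762/19307 ≈ 10.139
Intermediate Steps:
x(Z, L) = 6*L + 6*Z
D = -27966 (D = -(-474)*((-34 + 23) + (6*(-1) + 6*(-7))) = -(-474)*(-11 + (-6 - 42)) = -(-474)*(-11 - 48) = -(-474)*(-59) = -3*9322 = -27966)
K = -19307/7 (K = -(((119 - 1*8) + 32790) - 13594)/7 = -(((119 - 8) + 32790) - 13594)/7 = -((111 + 32790) - 13594)/7 = -(32901 - 13594)/7 = -1/7*19307 = -19307/7 ≈ -2758.1)
D/K = -27966/(-19307/7) = -27966*(-7/19307) = 195762/19307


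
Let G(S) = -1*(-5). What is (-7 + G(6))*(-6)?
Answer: 12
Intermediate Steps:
G(S) = 5
(-7 + G(6))*(-6) = (-7 + 5)*(-6) = -2*(-6) = 12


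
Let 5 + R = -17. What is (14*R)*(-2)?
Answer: 616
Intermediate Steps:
R = -22 (R = -5 - 17 = -22)
(14*R)*(-2) = (14*(-22))*(-2) = -308*(-2) = 616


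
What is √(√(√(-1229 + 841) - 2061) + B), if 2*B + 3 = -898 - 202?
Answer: √(-2206 + 4*√(-2061 + 2*I*√97))/2 ≈ 0.96596 + 23.499*I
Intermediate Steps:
B = -1103/2 (B = -3/2 + (-898 - 202)/2 = -3/2 + (½)*(-1100) = -3/2 - 550 = -1103/2 ≈ -551.50)
√(√(√(-1229 + 841) - 2061) + B) = √(√(√(-1229 + 841) - 2061) - 1103/2) = √(√(√(-388) - 2061) - 1103/2) = √(√(2*I*√97 - 2061) - 1103/2) = √(√(-2061 + 2*I*√97) - 1103/2) = √(-1103/2 + √(-2061 + 2*I*√97))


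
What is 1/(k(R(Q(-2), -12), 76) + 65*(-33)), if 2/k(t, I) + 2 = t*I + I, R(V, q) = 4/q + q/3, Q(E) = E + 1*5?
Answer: -383/821538 ≈ -0.00046620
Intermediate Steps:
Q(E) = 5 + E (Q(E) = E + 5 = 5 + E)
R(V, q) = 4/q + q/3 (R(V, q) = 4/q + q*(⅓) = 4/q + q/3)
k(t, I) = 2/(-2 + I + I*t) (k(t, I) = 2/(-2 + (t*I + I)) = 2/(-2 + (I*t + I)) = 2/(-2 + (I + I*t)) = 2/(-2 + I + I*t))
1/(k(R(Q(-2), -12), 76) + 65*(-33)) = 1/(2/(-2 + 76 + 76*(4/(-12) + (⅓)*(-12))) + 65*(-33)) = 1/(2/(-2 + 76 + 76*(4*(-1/12) - 4)) - 2145) = 1/(2/(-2 + 76 + 76*(-⅓ - 4)) - 2145) = 1/(2/(-2 + 76 + 76*(-13/3)) - 2145) = 1/(2/(-2 + 76 - 988/3) - 2145) = 1/(2/(-766/3) - 2145) = 1/(2*(-3/766) - 2145) = 1/(-3/383 - 2145) = 1/(-821538/383) = -383/821538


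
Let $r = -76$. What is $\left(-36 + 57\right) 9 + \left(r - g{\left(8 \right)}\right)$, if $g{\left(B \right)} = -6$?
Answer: $119$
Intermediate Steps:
$\left(-36 + 57\right) 9 + \left(r - g{\left(8 \right)}\right) = \left(-36 + 57\right) 9 - 70 = 21 \cdot 9 + \left(-76 + 6\right) = 189 - 70 = 119$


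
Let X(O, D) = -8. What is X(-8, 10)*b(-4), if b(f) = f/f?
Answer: -8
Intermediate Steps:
b(f) = 1
X(-8, 10)*b(-4) = -8*1 = -8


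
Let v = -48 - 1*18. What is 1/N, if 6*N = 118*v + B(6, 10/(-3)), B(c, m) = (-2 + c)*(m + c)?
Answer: -9/11666 ≈ -0.00077147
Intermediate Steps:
v = -66 (v = -48 - 18 = -66)
B(c, m) = (-2 + c)*(c + m)
N = -11666/9 (N = (118*(-66) + (6² - 2*6 - 20/(-3) + 6*(10/(-3))))/6 = (-7788 + (36 - 12 - 20*(-1)/3 + 6*(10*(-⅓))))/6 = (-7788 + (36 - 12 - 2*(-10/3) + 6*(-10/3)))/6 = (-7788 + (36 - 12 + 20/3 - 20))/6 = (-7788 + 32/3)/6 = (⅙)*(-23332/3) = -11666/9 ≈ -1296.2)
1/N = 1/(-11666/9) = -9/11666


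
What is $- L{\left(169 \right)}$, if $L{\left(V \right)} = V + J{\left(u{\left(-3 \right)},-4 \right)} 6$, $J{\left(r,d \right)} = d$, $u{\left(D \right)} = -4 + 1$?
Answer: $-145$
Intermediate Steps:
$u{\left(D \right)} = -3$
$L{\left(V \right)} = -24 + V$ ($L{\left(V \right)} = V - 24 = -24 + V$)
$- L{\left(169 \right)} = - (-24 + 169) = \left(-1\right) 145 = -145$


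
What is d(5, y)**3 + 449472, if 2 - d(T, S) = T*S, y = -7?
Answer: 500125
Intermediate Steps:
d(T, S) = 2 - S*T (d(T, S) = 2 - T*S = 2 - S*T)
d(5, y)**3 + 449472 = (2 - 1*(-7)*5)**3 + 449472 = (2 + 35)**3 + 449472 = 37**3 + 449472 = 50653 + 449472 = 500125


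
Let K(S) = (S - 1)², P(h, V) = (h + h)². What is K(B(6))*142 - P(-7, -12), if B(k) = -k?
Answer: 6762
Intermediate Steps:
P(h, V) = 4*h² (P(h, V) = (2*h)² = 4*h²)
K(S) = (-1 + S)²
K(B(6))*142 - P(-7, -12) = (-1 - 1*6)²*142 - 4*(-7)² = (-1 - 6)²*142 - 4*49 = (-7)²*142 - 1*196 = 49*142 - 196 = 6958 - 196 = 6762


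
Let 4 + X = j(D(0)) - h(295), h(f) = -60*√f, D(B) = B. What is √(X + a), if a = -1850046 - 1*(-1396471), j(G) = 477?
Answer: √(-453102 + 60*√295) ≈ 672.36*I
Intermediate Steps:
a = -453575 (a = -1850046 + 1396471 = -453575)
X = 473 + 60*√295 (X = -4 + (477 - (-60)*√295) = -4 + (477 + 60*√295) = 473 + 60*√295 ≈ 1503.5)
√(X + a) = √((473 + 60*√295) - 453575) = √(-453102 + 60*√295)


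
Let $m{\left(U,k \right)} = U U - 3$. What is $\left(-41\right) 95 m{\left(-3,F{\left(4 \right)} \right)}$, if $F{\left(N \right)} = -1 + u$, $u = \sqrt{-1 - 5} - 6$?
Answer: $-23370$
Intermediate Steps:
$u = -6 + i \sqrt{6}$ ($u = \sqrt{-6} - 6 = i \sqrt{6} - 6 = -6 + i \sqrt{6} \approx -6.0 + 2.4495 i$)
$F{\left(N \right)} = -7 + i \sqrt{6}$ ($F{\left(N \right)} = -1 - \left(6 - i \sqrt{6}\right) = -7 + i \sqrt{6}$)
$m{\left(U,k \right)} = -3 + U^{2}$ ($m{\left(U,k \right)} = U^{2} - 3 = -3 + U^{2}$)
$\left(-41\right) 95 m{\left(-3,F{\left(4 \right)} \right)} = \left(-41\right) 95 \left(-3 + \left(-3\right)^{2}\right) = - 3895 \left(-3 + 9\right) = \left(-3895\right) 6 = -23370$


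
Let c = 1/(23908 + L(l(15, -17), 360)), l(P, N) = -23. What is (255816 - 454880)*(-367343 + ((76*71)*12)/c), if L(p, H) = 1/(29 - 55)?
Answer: -4005241885684472/13 ≈ -3.0810e+14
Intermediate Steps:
L(p, H) = -1/26 (L(p, H) = 1/(-26) = -1/26)
c = 26/621607 (c = 1/(23908 - 1/26) = 1/(621607/26) = 26/621607 ≈ 4.1827e-5)
(255816 - 454880)*(-367343 + ((76*71)*12)/c) = (255816 - 454880)*(-367343 + ((76*71)*12)/(26/621607)) = -199064*(-367343 + (5396*12)*(621607/26)) = -199064*(-367343 + 64752*(621607/26)) = -199064*(-367343 + 20125148232/13) = -199064*20120372773/13 = -4005241885684472/13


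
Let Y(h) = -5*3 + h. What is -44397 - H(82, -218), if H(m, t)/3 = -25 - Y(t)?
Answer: -45021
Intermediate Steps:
Y(h) = -15 + h
H(m, t) = -30 - 3*t (H(m, t) = 3*(-25 - (-15 + t)) = 3*(-25 + (15 - t)) = 3*(-10 - t) = -30 - 3*t)
-44397 - H(82, -218) = -44397 - (-30 - 3*(-218)) = -44397 - (-30 + 654) = -44397 - 1*624 = -44397 - 624 = -45021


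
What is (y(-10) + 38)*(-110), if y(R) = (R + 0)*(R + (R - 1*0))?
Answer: -26180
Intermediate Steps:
y(R) = 2*R**2 (y(R) = R*(R + (R + 0)) = R*(R + R) = R*(2*R) = 2*R**2)
(y(-10) + 38)*(-110) = (2*(-10)**2 + 38)*(-110) = (2*100 + 38)*(-110) = (200 + 38)*(-110) = 238*(-110) = -26180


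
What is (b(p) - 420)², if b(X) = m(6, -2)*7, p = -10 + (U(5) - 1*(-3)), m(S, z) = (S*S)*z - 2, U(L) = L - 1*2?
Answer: 879844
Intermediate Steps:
U(L) = -2 + L (U(L) = L - 2 = -2 + L)
m(S, z) = -2 + z*S² (m(S, z) = S²*z - 2 = z*S² - 2 = -2 + z*S²)
p = -4 (p = -10 + ((-2 + 5) - 1*(-3)) = -10 + (3 + 3) = -10 + 6 = -4)
b(X) = -518 (b(X) = (-2 - 2*6²)*7 = (-2 - 2*36)*7 = (-2 - 72)*7 = -74*7 = -518)
(b(p) - 420)² = (-518 - 420)² = (-938)² = 879844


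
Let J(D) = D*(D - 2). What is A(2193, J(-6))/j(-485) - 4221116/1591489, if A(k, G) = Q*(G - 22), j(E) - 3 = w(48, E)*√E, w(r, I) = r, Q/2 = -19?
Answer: 304*(-666492*√485 + 5213995*I)/(4774467*(-I + 16*√485)) ≈ -2.655 + 0.93463*I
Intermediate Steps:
Q = -38 (Q = 2*(-19) = -38)
J(D) = D*(-2 + D)
j(E) = 3 + 48*√E
A(k, G) = 836 - 38*G (A(k, G) = -38*(G - 22) = -38*(-22 + G) = 836 - 38*G)
A(2193, J(-6))/j(-485) - 4221116/1591489 = (836 - (-228)*(-2 - 6))/(3 + 48*√(-485)) - 4221116/1591489 = (836 - (-228)*(-8))/(3 + 48*(I*√485)) - 4221116*1/1591489 = (836 - 38*48)/(3 + 48*I*√485) - 4221116/1591489 = (836 - 1824)/(3 + 48*I*√485) - 4221116/1591489 = -988/(3 + 48*I*√485) - 4221116/1591489 = -4221116/1591489 - 988/(3 + 48*I*√485)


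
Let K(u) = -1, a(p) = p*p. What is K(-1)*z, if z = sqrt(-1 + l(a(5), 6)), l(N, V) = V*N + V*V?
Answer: -sqrt(185) ≈ -13.601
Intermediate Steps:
a(p) = p**2
l(N, V) = V**2 + N*V (l(N, V) = N*V + V**2 = V**2 + N*V)
z = sqrt(185) (z = sqrt(-1 + 6*(5**2 + 6)) = sqrt(-1 + 6*(25 + 6)) = sqrt(-1 + 6*31) = sqrt(-1 + 186) = sqrt(185) ≈ 13.601)
K(-1)*z = -sqrt(185)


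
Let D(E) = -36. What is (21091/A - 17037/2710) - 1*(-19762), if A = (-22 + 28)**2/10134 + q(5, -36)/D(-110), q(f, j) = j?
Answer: 2497125273/61246 ≈ 40772.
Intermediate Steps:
A = 565/563 (A = (-22 + 28)**2/10134 - 36/(-36) = 6**2*(1/10134) - 36*(-1/36) = 36*(1/10134) + 1 = 2/563 + 1 = 565/563 ≈ 1.0036)
(21091/A - 17037/2710) - 1*(-19762) = (21091/(565/563) - 17037/2710) - 1*(-19762) = (21091*(563/565) - 17037*1/2710) + 19762 = (11874233/565 - 17037/2710) + 19762 = 1286781821/61246 + 19762 = 2497125273/61246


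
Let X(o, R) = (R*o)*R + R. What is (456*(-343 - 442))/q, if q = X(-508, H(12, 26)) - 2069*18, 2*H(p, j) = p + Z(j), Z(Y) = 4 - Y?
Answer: 119320/16649 ≈ 7.1668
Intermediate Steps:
H(p, j) = 2 + p/2 - j/2 (H(p, j) = (p + (4 - j))/2 = (4 + p - j)/2 = 2 + p/2 - j/2)
X(o, R) = R + o*R**2 (X(o, R) = o*R**2 + R = R + o*R**2)
q = -49947 (q = (2 + (1/2)*12 - 1/2*26)*(1 + (2 + (1/2)*12 - 1/2*26)*(-508)) - 2069*18 = (2 + 6 - 13)*(1 + (2 + 6 - 13)*(-508)) - 1*37242 = -5*(1 - 5*(-508)) - 37242 = -5*(1 + 2540) - 37242 = -5*2541 - 37242 = -12705 - 37242 = -49947)
(456*(-343 - 442))/q = (456*(-343 - 442))/(-49947) = (456*(-785))*(-1/49947) = -357960*(-1/49947) = 119320/16649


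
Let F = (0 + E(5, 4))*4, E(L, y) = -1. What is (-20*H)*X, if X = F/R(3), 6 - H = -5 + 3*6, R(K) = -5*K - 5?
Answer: 28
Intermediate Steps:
R(K) = -5 - 5*K
H = -7 (H = 6 - (-5 + 3*6) = 6 - (-5 + 18) = 6 - 1*13 = 6 - 13 = -7)
F = -4 (F = (0 - 1)*4 = -1*4 = -4)
X = ⅕ (X = -4/(-5 - 5*3) = -4/(-5 - 15) = -4/(-20) = -4*(-1/20) = ⅕ ≈ 0.20000)
(-20*H)*X = -20*(-7)*(⅕) = 140*(⅕) = 28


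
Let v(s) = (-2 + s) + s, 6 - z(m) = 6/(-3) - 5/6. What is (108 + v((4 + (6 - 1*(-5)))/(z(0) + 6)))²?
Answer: 92428996/7921 ≈ 11669.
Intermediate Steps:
z(m) = 53/6 (z(m) = 6 - (6/(-3) - 5/6) = 6 - (6*(-⅓) - 5*⅙) = 6 - (-2 - ⅚) = 6 - 1*(-17/6) = 6 + 17/6 = 53/6)
v(s) = -2 + 2*s
(108 + v((4 + (6 - 1*(-5)))/(z(0) + 6)))² = (108 + (-2 + 2*((4 + (6 - 1*(-5)))/(53/6 + 6))))² = (108 + (-2 + 2*((4 + (6 + 5))/(89/6))))² = (108 + (-2 + 2*((4 + 11)*(6/89))))² = (108 + (-2 + 2*(15*(6/89))))² = (108 + (-2 + 2*(90/89)))² = (108 + (-2 + 180/89))² = (108 + 2/89)² = (9614/89)² = 92428996/7921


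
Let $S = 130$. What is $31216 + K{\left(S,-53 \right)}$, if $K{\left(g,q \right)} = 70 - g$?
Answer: $31156$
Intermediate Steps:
$31216 + K{\left(S,-53 \right)} = 31216 + \left(70 - 130\right) = 31216 - 60 = 31156$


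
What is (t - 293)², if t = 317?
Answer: 576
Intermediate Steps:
(t - 293)² = (317 - 293)² = 24² = 576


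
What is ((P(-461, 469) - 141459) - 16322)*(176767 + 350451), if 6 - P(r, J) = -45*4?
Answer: -83086920710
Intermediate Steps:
P(r, J) = 186 (P(r, J) = 6 - (-45)*4 = 6 - 1*(-180) = 6 + 180 = 186)
((P(-461, 469) - 141459) - 16322)*(176767 + 350451) = ((186 - 141459) - 16322)*(176767 + 350451) = (-141273 - 16322)*527218 = -157595*527218 = -83086920710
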